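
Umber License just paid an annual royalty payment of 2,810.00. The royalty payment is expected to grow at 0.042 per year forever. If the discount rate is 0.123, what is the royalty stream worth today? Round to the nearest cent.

36148.40

D₁ = D₀ × (1 + g) = 2,810.00 × 1.042 = 2,928.0200
Growing perpetuity: P = D₁ / (r − g) = 2,928.0200 / (0.123 − 0.042) = 36,148.40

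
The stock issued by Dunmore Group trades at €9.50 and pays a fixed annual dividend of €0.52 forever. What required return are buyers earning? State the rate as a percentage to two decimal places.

P = C/r ⇒ r = C/P = €0.52/€9.50 = 0.054737

5.47%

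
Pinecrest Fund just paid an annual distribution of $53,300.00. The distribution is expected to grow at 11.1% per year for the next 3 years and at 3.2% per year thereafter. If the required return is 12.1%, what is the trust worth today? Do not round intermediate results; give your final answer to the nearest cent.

D_1 = 59216.30000
D_2 = 65789.30930
D_3 = 73091.92263
Terminal value at year 3: TV = D_3×(1+g_2)/(r−g_2) = 75430.86416/0.089 = 847537.79951
P_0 = D_1/(1+r)^1 + D_2/(1+r)^2 + D_3/(1+r)^3 + TV/(1+r)^3
    = 52824.53167 + 52353.30480 + 51886.28157 + 601647.66939 = 758711.78743

$758711.79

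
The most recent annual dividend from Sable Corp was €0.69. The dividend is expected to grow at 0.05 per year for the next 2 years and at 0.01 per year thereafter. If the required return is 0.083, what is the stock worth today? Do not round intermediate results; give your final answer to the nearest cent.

€10.29

D_1 = 0.72450
D_2 = 0.76072
Terminal value at year 2: TV = D_2×(1+g_2)/(r−g_2) = 0.76833/0.073 = 10.52510
P_0 = D_1/(1+r)^1 + D_2/(1+r)^2 + TV/(1+r)^2
    = 0.66898 + 0.64859 + 8.97365 = 10.29122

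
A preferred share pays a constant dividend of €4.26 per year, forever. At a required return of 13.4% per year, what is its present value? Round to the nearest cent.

€31.79

Level perpetuity: PV = C / r = €4.26 / 0.134 = €31.79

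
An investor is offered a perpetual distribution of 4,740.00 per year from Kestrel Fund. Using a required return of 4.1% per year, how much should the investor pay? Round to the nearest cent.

Level perpetuity: PV = C / r = 4,740.00 / 0.041 = 115,609.76

115609.76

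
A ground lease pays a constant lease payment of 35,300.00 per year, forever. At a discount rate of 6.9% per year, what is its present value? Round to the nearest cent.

511594.20

Level perpetuity: PV = C / r = 35,300.00 / 0.069 = 511,594.20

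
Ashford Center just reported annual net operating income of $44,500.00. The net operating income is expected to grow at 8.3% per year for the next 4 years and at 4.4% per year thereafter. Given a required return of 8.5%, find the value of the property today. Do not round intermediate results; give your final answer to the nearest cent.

$1301971.44

D_1 = 48193.50000
D_2 = 52193.56050
D_3 = 56525.62602
D_4 = 61217.25298
Terminal value at year 4: TV = D_4×(1+g_2)/(r−g_2) = 63910.81211/0.041 = 1558800.29543
P_0 = D_1/(1+r)^1 + D_2/(1+r)^2 + D_3/(1+r)^3 + D_4/(1+r)^4 + TV/(1+r)^4
    = 44417.97235 + 44336.09590 + 44254.37038 + 44172.79550 + 1124790.20749 = 1301971.44163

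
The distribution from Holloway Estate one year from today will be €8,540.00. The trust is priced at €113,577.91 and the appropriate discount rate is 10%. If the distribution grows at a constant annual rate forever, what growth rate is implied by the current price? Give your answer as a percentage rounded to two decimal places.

2.48%

P = D₁/(r−g) ⇒ g = r − D₁/P = 0.1 − €8,540.00/€113,577.91 = 0.024809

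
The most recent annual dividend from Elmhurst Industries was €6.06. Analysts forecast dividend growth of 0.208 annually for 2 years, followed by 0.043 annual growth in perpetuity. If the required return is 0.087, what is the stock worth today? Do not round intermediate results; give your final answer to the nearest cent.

€191.63

D_1 = 7.32048
D_2 = 8.84314
Terminal value at year 2: TV = D_2×(1+g_2)/(r−g_2) = 9.22339/0.044 = 209.62261
P_0 = D_1/(1+r)^1 + D_2/(1+r)^2 + TV/(1+r)^2
    = 6.73457 + 7.48423 + 177.41038 = 191.62919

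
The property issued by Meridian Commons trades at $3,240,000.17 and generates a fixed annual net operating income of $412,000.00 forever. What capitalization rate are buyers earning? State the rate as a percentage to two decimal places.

12.72%

P = C/r ⇒ r = C/P = $412,000.00/$3,240,000.17 = 0.127160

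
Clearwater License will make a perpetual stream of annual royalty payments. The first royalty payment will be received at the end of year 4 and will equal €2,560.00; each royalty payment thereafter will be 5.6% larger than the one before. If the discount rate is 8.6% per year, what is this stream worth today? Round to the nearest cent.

€66623.77

Value at end of year 3: C₁ / (r − g) = €2,560.00 / (0.086 − 0.056) = €85,333.3333
Discount to today: PV = €85,333.3333 / (1 + 0.086)^3 = €85,333.3333 / 1.280824 = €66,623.77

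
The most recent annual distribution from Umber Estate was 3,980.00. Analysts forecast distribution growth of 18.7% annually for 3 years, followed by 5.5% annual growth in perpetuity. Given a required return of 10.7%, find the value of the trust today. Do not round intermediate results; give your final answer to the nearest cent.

D_1 = 4724.26000
D_2 = 5607.69662
D_3 = 6656.33589
Terminal value at year 3: TV = D_3×(1+g_2)/(r−g_2) = 7022.43436/0.052 = 135046.81465
P_0 = D_1/(1+r)^1 + D_2/(1+r)^2 + D_3/(1+r)^3 + TV/(1+r)^3
    = 4267.62421 + 4576.03427 + 4906.73232 + 99550.04996 = 113300.44076

113300.44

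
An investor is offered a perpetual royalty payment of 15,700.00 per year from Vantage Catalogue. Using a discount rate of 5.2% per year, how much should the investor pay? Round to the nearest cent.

301923.08

Level perpetuity: PV = C / r = 15,700.00 / 0.052 = 301,923.08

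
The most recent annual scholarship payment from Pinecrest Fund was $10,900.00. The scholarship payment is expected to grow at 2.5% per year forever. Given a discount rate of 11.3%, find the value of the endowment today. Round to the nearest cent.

D₁ = D₀ × (1 + g) = $10,900.00 × 1.025 = $11,172.5000
Growing perpetuity: P = D₁ / (r − g) = $11,172.5000 / (0.113 − 0.025) = $126,960.23

$126960.23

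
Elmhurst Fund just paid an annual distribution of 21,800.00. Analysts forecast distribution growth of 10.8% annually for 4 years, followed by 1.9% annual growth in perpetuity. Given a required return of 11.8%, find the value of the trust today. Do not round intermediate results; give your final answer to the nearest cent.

301732.27

D_1 = 24154.40000
D_2 = 26763.07520
D_3 = 29653.48732
D_4 = 32856.06395
Terminal value at year 4: TV = D_4×(1+g_2)/(r−g_2) = 33480.32917/0.099 = 338185.14311
P_0 = D_1/(1+r)^1 + D_2/(1+r)^2 + D_3/(1+r)^3 + D_4/(1+r)^4 + TV/(1+r)^4
    = 21605.00894 + 21411.76200 + 21220.24355 + 21030.43815 + 216464.81291 = 301732.26555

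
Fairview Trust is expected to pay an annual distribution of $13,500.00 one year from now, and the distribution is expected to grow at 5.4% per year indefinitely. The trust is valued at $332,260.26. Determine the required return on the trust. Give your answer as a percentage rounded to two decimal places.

P = D₁/(r − g) ⇒ r = D₁/P + g = $13,500.0000/$332,260.26 + 0.054 = 0.040631 + 0.054 = 0.094631

9.46%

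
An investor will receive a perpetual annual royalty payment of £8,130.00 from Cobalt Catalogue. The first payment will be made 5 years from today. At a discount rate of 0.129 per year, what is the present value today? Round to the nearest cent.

Value at end of year 4: C / r = £8,130.00 / 0.129 = £63,023.2558
Discount to today: PV = £63,023.2558 / (1 + 0.129)^4 = £63,023.2558 / 1.624710 = £38,790.47

£38790.47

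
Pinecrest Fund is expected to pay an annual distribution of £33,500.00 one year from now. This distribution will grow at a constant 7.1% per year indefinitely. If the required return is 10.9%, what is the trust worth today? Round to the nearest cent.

Growing perpetuity: P = D₁ / (r − g) = £33,500.0000 / (0.109 − 0.071) = £881,578.95

£881578.95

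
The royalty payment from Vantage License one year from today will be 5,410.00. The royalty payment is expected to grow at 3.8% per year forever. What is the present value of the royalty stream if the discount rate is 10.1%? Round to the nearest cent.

85873.02

Growing perpetuity: P = D₁ / (r − g) = 5,410.0000 / (0.101 − 0.038) = 85,873.02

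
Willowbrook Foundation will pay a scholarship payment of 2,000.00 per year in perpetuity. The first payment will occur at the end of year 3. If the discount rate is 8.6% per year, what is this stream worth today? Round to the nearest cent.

Value at end of year 2: C / r = 2,000.00 / 0.086 = 23,255.8140
Discount to today: PV = 23,255.8140 / (1 + 0.086)^2 = 23,255.8140 / 1.179396 = 19,718.41

19718.41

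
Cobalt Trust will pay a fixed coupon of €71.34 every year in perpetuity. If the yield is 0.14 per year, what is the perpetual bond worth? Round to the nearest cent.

Level perpetuity: PV = C / r = €71.34 / 0.14 = €509.57

€509.57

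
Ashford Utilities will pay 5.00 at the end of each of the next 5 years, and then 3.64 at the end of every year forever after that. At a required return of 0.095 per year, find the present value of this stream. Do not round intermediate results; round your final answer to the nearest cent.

PV of 5-year annuity: 5.00 × [1 − (1+0.095)^−5] / 0.095 = 19.19854
Perpetuity value at year 5: 3.64 / 0.095 = 38.31579
PV of perpetuity: 38.31579 / (1+0.095)^5 = 24.33925
Total PV = 19.19854 + 24.33925 = 43.53779

43.54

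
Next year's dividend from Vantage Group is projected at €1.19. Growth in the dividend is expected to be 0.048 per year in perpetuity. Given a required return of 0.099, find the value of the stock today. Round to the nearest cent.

€23.33

Growing perpetuity: P = D₁ / (r − g) = €1.1900 / (0.099 − 0.048) = €23.33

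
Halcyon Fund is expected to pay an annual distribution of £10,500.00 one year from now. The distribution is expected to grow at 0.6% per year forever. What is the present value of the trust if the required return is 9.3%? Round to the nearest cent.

£120689.66

Growing perpetuity: P = D₁ / (r − g) = £10,500.0000 / (0.093 − 0.006) = £120,689.66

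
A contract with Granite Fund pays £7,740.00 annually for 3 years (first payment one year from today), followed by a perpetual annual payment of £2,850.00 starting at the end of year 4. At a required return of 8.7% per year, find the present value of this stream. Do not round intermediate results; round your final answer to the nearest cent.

PV of 3-year annuity: £7,740.00 × [1 − (1+0.087)^−3] / 0.087 = 19697.44905
Perpetuity value at year 3: £2,850.00 / 0.087 = 32758.62069
PV of perpetuity: 32758.62069 / (1+0.087)^3 = 25505.68402
Total PV = 19697.44905 + 25505.68402 = 45203.13308

£45203.13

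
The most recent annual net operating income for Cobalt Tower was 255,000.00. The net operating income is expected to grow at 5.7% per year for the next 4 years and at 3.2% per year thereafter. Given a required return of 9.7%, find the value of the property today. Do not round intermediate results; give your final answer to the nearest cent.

D_1 = 269535.00000
D_2 = 284898.49500
D_3 = 301137.70921
D_4 = 318302.55864
Terminal value at year 4: TV = D_4×(1+g_2)/(r−g_2) = 328488.24052/0.065 = 5053665.23872
P_0 = D_1/(1+r)^1 + D_2/(1+r)^2 + D_3/(1+r)^3 + D_4/(1+r)^4 + TV/(1+r)^4
    = 245701.91431 + 236742.86548 + 228110.49117 + 219792.87982 + 3489634.64575 = 4419982.79652

4419982.80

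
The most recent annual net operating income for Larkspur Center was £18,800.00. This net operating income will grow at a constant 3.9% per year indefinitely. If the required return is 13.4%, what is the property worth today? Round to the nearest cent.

£205612.63

D₁ = D₀ × (1 + g) = £18,800.00 × 1.039 = £19,533.2000
Growing perpetuity: P = D₁ / (r − g) = £19,533.2000 / (0.134 − 0.039) = £205,612.63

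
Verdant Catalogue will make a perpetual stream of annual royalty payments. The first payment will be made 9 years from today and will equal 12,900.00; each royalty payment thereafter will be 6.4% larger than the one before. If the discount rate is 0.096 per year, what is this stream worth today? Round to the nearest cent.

Value at end of year 8: C₁ / (r − g) = 12,900.00 / (0.096 − 0.064) = 403,125.0000
Discount to today: PV = 403,125.0000 / (1 + 0.096)^8 = 403,125.0000 / 2.082018 = 193,622.27

193622.27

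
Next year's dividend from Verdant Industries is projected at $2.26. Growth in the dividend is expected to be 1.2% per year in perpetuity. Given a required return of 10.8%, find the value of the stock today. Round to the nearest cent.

Growing perpetuity: P = D₁ / (r − g) = $2.2600 / (0.108 − 0.012) = $23.54

$23.54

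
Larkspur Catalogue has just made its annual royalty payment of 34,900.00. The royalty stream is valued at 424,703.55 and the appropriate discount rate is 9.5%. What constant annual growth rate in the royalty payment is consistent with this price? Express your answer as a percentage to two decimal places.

1.19%

P = D₀(1+g)/(r−g) ⇒ P(r−g) = D₀(1+g) ⇒ g(P+D₀) = P·r − D₀
g = (P·r − D₀)/(P + D₀) = (424,703.55×0.095 − 34,900.00) / (424,703.55 + 34,900.00) = 0.011851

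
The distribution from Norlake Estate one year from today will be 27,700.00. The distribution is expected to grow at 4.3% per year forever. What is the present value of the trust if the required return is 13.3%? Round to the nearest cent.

307777.78

Growing perpetuity: P = D₁ / (r − g) = 27,700.0000 / (0.133 − 0.043) = 307,777.78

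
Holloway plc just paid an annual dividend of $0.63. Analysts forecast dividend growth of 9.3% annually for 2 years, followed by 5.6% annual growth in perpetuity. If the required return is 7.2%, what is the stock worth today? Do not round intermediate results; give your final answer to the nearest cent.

D_1 = 0.68859
D_2 = 0.75263
Terminal value at year 2: TV = D_2×(1+g_2)/(r−g_2) = 0.79478/0.016 = 49.67351
P_0 = D_1/(1+r)^1 + D_2/(1+r)^2 + TV/(1+r)^2
    = 0.64234 + 0.65492 + 43.22502 = 44.52229

$44.52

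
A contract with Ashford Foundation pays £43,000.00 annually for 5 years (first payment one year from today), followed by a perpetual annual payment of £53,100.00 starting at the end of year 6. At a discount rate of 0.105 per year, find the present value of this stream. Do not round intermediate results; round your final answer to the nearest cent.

£467911.42

PV of 5-year annuity: £43,000.00 × [1 − (1+0.105)^−5] / 0.105 = 160942.90361
Perpetuity value at year 5: £53,100.00 / 0.105 = 505714.28571
PV of perpetuity: 505714.28571 / (1+0.105)^5 = 306968.51405
Total PV = 160942.90361 + 306968.51405 = 467911.41766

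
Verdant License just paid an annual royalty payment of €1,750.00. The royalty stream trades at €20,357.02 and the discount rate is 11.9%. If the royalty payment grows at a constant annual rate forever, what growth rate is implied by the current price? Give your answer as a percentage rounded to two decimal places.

3.04%

P = D₀(1+g)/(r−g) ⇒ P(r−g) = D₀(1+g) ⇒ g(P+D₀) = P·r − D₀
g = (P·r − D₀)/(P + D₀) = (€20,357.02×0.119 − €1,750.00) / (€20,357.02 + €1,750.00) = 0.030420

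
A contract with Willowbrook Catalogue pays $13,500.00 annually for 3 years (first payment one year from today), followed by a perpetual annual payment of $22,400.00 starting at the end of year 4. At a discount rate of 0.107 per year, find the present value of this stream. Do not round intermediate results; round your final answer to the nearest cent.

$187482.75

PV of 3-year annuity: $13,500.00 × [1 − (1+0.107)^−3] / 0.107 = 33163.04632
Perpetuity value at year 3: $22,400.00 / 0.107 = 209345.79439
PV of perpetuity: 209345.79439 / (1+0.107)^3 = 154319.70272
Total PV = 33163.04632 + 154319.70272 = 187482.74904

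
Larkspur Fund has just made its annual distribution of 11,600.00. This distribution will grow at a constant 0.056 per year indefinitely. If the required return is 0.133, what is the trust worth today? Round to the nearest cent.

D₁ = D₀ × (1 + g) = 11,600.00 × 1.056 = 12,249.6000
Growing perpetuity: P = D₁ / (r − g) = 12,249.6000 / (0.133 − 0.056) = 159,085.71

159085.71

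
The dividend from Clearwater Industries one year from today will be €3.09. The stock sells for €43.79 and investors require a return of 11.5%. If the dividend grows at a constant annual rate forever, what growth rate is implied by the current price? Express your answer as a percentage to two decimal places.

4.44%

P = D₁/(r−g) ⇒ g = r − D₁/P = 0.115 − €3.09/€43.79 = 0.044436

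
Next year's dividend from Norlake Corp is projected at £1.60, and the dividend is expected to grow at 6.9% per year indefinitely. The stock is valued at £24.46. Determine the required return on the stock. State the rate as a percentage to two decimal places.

P = D₁/(r − g) ⇒ r = D₁/P + g = £1.6000/£24.46 + 0.069 = 0.065413 + 0.069 = 0.134413

13.44%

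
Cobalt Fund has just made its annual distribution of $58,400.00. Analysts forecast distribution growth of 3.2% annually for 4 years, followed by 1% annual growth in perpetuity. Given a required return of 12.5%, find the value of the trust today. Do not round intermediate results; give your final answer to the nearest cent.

D_1 = 60268.80000
D_2 = 62197.40160
D_3 = 64187.71845
D_4 = 66241.72544
Terminal value at year 4: TV = D_4×(1+g_2)/(r−g_2) = 66904.14270/0.115 = 581775.15388
P_0 = D_1/(1+r)^1 + D_2/(1+r)^2 + D_3/(1+r)^3 + D_4/(1+r)^4 + TV/(1+r)^4
    = 53572.26667 + 49143.62596 + 45081.08621 + 41354.38308 + 363199.36447 = 552350.72639

$552350.73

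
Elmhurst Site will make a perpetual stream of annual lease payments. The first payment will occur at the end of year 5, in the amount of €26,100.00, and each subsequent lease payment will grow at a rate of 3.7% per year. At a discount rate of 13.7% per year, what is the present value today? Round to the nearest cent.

Value at end of year 4: C₁ / (r − g) = €26,100.00 / (0.137 − 0.037) = €261,000.0000
Discount to today: PV = €261,000.0000 / (1 + 0.137)^4 = €261,000.0000 / 1.671252 = €156,170.37

€156170.37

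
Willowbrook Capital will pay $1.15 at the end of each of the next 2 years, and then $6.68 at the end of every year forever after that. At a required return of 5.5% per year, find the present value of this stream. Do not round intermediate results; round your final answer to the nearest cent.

PV of 2-year annuity: $1.15 × [1 − (1+0.055)^−2] / 0.055 = 2.12327
Perpetuity value at year 2: $6.68 / 0.055 = 121.45455
PV of perpetuity: 121.45455 / (1+0.055)^2 = 109.12113
Total PV = 2.12327 + 109.12113 = 111.24440

$111.24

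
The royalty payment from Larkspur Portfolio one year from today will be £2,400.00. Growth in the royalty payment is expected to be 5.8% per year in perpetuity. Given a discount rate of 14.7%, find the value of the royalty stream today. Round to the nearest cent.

Growing perpetuity: P = D₁ / (r − g) = £2,400.0000 / (0.147 − 0.058) = £26,966.29

£26966.29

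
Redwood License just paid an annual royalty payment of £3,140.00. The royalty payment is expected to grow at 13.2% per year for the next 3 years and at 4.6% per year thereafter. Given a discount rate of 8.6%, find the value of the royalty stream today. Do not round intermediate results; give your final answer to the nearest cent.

D_1 = 3554.48000
D_2 = 4023.67136
D_3 = 4554.79598
Terminal value at year 3: TV = D_3×(1+g_2)/(r−g_2) = 4764.31659/0.04 = 119107.91486
P_0 = D_1/(1+r)^1 + D_2/(1+r)^2 + D_3/(1+r)^3 + TV/(1+r)^3
    = 3273.00184 + 3411.63728 + 3556.14494 + 92993.19005 = 103233.97411

£103233.97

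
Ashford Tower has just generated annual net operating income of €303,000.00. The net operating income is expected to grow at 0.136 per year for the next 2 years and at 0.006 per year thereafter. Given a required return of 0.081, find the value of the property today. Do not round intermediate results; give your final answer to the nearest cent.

€5141361.55

D_1 = 344208.00000
D_2 = 391020.28800
Terminal value at year 2: TV = D_2×(1+g_2)/(r−g_2) = 393366.40973/0.075 = 5244885.46304
P_0 = D_1/(1+r)^1 + D_2/(1+r)^2 + TV/(1+r)^2
    = 318416.28122 + 334616.92458 + 4488328.34832 = 5141361.55412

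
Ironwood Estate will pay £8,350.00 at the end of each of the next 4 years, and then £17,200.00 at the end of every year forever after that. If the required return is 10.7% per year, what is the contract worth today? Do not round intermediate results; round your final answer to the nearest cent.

PV of 4-year annuity: £8,350.00 × [1 − (1+0.107)^−4] / 0.107 = 26072.22970
Perpetuity value at year 4: £17,200.00 / 0.107 = 160747.66355
PV of perpetuity: 160747.66355 / (1+0.107)^4 = 107041.99279
Total PV = 26072.22970 + 107041.99279 = 133114.22249

£133114.22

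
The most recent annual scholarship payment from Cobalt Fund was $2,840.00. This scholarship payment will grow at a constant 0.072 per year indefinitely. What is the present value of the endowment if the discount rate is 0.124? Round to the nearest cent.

$58547.69

D₁ = D₀ × (1 + g) = $2,840.00 × 1.072 = $3,044.4800
Growing perpetuity: P = D₁ / (r − g) = $3,044.4800 / (0.124 − 0.072) = $58,547.69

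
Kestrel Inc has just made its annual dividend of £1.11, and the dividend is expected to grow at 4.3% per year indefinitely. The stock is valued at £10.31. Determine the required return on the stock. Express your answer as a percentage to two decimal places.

D₁ = £1.11 × 1.043 = £1.1577
P = D₁/(r − g) ⇒ r = D₁/P + g = £1.1577/£10.31 + 0.043 = 0.112292 + 0.043 = 0.155292

15.53%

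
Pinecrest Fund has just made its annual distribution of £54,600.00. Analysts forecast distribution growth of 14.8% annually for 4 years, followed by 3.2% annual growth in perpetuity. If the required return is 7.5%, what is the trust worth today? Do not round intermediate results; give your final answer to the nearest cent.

D_1 = 62680.80000
D_2 = 71957.55840
D_3 = 82607.27704
D_4 = 94833.15405
Terminal value at year 4: TV = D_4×(1+g_2)/(r−g_2) = 97867.81498/0.043 = 2275995.69709
P_0 = D_1/(1+r)^1 + D_2/(1+r)^2 + D_3/(1+r)^3 + D_4/(1+r)^4 + TV/(1+r)^4
    = 58307.72093 + 62267.22198 + 66495.60077 + 71011.11599 + 1704266.78375 = 1962348.44343

£1962348.44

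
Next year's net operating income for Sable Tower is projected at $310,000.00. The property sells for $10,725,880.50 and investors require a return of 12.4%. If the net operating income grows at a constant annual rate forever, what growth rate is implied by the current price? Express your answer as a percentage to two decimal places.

9.51%

P = D₁/(r−g) ⇒ g = r − D₁/P = 0.124 − $310,000.00/$10,725,880.50 = 0.095098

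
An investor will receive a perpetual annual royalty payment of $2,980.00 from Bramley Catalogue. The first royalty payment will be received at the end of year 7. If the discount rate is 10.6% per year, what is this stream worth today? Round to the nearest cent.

$15359.59

Value at end of year 6: C / r = $2,980.00 / 0.106 = $28,113.2075
Discount to today: PV = $28,113.2075 / (1 + 0.106)^6 = $28,113.2075 / 1.830336 = $15,359.59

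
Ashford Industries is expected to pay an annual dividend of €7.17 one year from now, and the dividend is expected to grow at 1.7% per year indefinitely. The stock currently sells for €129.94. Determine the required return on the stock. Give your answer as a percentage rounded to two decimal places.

7.22%

P = D₁/(r − g) ⇒ r = D₁/P + g = €7.1700/€129.94 + 0.017 = 0.055179 + 0.017 = 0.072179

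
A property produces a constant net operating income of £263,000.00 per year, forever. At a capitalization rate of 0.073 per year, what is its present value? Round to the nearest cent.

£3602739.73

Level perpetuity: PV = C / r = £263,000.00 / 0.073 = £3,602,739.73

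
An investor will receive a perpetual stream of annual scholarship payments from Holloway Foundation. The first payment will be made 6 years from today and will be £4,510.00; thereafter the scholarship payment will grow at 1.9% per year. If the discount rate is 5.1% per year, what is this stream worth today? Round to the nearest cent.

Value at end of year 5: C₁ / (r − g) = £4,510.00 / (0.051 − 0.019) = £140,937.5000
Discount to today: PV = £140,937.5000 / (1 + 0.051)^5 = £140,937.5000 / 1.282371 = £109,903.87

£109903.87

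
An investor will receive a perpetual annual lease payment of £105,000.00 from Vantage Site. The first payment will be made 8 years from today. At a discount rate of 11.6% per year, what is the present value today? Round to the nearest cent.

£419838.20

Value at end of year 7: C / r = £105,000.00 / 0.116 = £905,172.4138
Discount to today: PV = £905,172.4138 / (1 + 0.116)^7 = £905,172.4138 / 2.156003 = £419,838.20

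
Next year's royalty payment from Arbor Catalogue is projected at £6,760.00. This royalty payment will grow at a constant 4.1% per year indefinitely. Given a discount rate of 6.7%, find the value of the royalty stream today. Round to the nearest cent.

Growing perpetuity: P = D₁ / (r − g) = £6,760.0000 / (0.067 − 0.041) = £260,000.00

£260000.00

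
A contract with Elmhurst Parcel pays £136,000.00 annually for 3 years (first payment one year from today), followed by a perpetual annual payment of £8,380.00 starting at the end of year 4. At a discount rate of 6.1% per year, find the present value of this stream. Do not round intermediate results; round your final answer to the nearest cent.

PV of 3-year annuity: £136,000.00 × [1 − (1+0.061)^−3] / 0.061 = 362858.08061
Perpetuity value at year 3: £8,380.00 / 0.061 = 137377.04918
PV of perpetuity: 137377.04918 / (1+0.061)^3 = 115018.58804
Total PV = 362858.08061 + 115018.58804 = 477876.66864

£477876.67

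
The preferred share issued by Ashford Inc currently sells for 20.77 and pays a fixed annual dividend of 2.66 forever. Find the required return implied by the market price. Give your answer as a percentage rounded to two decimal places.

12.81%

P = C/r ⇒ r = C/P = 2.66/20.77 = 0.128069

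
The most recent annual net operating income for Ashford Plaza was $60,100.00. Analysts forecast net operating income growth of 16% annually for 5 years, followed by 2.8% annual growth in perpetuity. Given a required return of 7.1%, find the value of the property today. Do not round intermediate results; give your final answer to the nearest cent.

$2525866.45

D_1 = 69716.00000
D_2 = 80870.56000
D_3 = 93809.84960
D_4 = 108819.42554
D_5 = 126230.53362
Terminal value at year 5: TV = D_5×(1+g_2)/(r−g_2) = 129764.98856/0.043 = 3017790.43170
P_0 = D_1/(1+r)^1 + D_2/(1+r)^2 + D_3/(1+r)^3 + D_4/(1+r)^4 + D_5/(1+r)^5 + TV/(1+r)^5
    = 65094.30439 + 70503.63501 + 76362.48049 + 82708.19549 + 89581.23881 + 2141616.59301 = 2525866.44720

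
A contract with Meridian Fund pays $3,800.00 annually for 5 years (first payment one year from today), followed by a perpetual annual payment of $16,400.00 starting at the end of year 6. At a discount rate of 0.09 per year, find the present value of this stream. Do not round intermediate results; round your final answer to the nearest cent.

$133212.62

PV of 5-year annuity: $3,800.00 × [1 − (1+0.09)^−5] / 0.09 = 14780.67480
Perpetuity value at year 5: $16,400.00 / 0.09 = 182222.22222
PV of perpetuity: 182222.22222 / (1+0.09)^5 = 118431.94150
Total PV = 14780.67480 + 118431.94150 = 133212.61630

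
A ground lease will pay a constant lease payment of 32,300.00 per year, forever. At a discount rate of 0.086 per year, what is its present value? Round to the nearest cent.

375581.40

Level perpetuity: PV = C / r = 32,300.00 / 0.086 = 375,581.40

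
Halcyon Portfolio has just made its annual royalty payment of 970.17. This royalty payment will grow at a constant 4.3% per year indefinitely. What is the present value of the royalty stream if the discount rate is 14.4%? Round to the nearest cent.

D₁ = D₀ × (1 + g) = 970.17 × 1.043 = 1,011.8873
Growing perpetuity: P = D₁ / (r − g) = 1,011.8873 / (0.144 − 0.043) = 10,018.69

10018.69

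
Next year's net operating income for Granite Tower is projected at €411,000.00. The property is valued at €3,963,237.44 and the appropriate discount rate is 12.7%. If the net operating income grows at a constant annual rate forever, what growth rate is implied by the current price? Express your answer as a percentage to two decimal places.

2.33%

P = D₁/(r−g) ⇒ g = r − D₁/P = 0.127 − €411,000.00/€3,963,237.44 = 0.023297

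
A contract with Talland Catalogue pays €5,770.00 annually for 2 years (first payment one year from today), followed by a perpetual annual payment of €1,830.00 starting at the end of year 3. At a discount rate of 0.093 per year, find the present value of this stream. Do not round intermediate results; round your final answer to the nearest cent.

€26580.22

PV of 2-year annuity: €5,770.00 × [1 − (1+0.093)^−2] / 0.093 = 10108.91902
Perpetuity value at year 2: €1,830.00 / 0.093 = 19677.41935
PV of perpetuity: 19677.41935 / (1+0.093)^2 = 16471.29772
Total PV = 10108.91902 + 16471.29772 = 26580.21675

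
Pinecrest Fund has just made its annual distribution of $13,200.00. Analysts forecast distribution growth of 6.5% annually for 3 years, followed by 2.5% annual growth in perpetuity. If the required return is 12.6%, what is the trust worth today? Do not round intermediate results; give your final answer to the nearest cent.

D_1 = 14058.00000
D_2 = 14971.77000
D_3 = 15944.93505
Terminal value at year 3: TV = D_3×(1+g_2)/(r−g_2) = 16343.55843/0.101 = 161817.41016
P_0 = D_1/(1+r)^1 + D_2/(1+r)^2 + D_3/(1+r)^3 + TV/(1+r)^3
    = 12484.90231 + 11808.54437 + 11168.82749 + 113347.01165 = 148809.28581

$148809.29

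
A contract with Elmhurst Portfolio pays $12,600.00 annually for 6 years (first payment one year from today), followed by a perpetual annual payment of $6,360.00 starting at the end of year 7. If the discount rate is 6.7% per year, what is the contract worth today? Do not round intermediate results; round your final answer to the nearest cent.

$124946.06

PV of 6-year annuity: $12,600.00 × [1 − (1+0.067)^−6] / 0.067 = 60618.68528
Perpetuity value at year 6: $6,360.00 / 0.067 = 94925.37313
PV of perpetuity: 94925.37313 / (1+0.067)^6 = 64327.37009
Total PV = 60618.68528 + 64327.37009 = 124946.05537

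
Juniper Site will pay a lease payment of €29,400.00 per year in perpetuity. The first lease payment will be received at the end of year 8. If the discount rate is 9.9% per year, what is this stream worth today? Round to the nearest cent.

€153365.72

Value at end of year 7: C / r = €29,400.00 / 0.099 = €296,969.6970
Discount to today: PV = €296,969.6970 / (1 + 0.099)^7 = €296,969.6970 / 1.936350 = €153,365.72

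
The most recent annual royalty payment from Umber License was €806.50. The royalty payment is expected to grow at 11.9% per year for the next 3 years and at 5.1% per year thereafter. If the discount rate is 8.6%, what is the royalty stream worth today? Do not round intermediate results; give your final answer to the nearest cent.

€29063.07

D_1 = 902.47350
D_2 = 1009.86785
D_3 = 1130.04212
Terminal value at year 3: TV = D_3×(1+g_2)/(r−g_2) = 1187.67427/0.035 = 33933.55052
P_0 = D_1/(1+r)^1 + D_2/(1+r)^2 + D_3/(1+r)^3 + TV/(1+r)^3
    = 831.00691 + 856.25850 + 882.27740 + 26493.52998 = 29063.07278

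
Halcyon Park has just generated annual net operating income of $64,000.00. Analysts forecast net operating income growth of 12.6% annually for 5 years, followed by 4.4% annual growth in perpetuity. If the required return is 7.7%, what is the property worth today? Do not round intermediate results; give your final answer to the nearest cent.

$2895599.83

D_1 = 72064.00000
D_2 = 81144.06400
D_3 = 91368.21606
D_4 = 102880.61129
D_5 = 115843.56831
Terminal value at year 5: TV = D_5×(1+g_2)/(r−g_2) = 120940.68532/0.033 = 3664869.25200
P_0 = D_1/(1+r)^1 + D_2/(1+r)^2 + D_3/(1+r)^3 + D_4/(1+r)^4 + D_5/(1+r)^5 + TV/(1+r)^5
    = 66911.79201 + 69956.06110 + 73138.83454 + 76466.41383 + 79945.38716 + 2529181.33930 = 2895599.82795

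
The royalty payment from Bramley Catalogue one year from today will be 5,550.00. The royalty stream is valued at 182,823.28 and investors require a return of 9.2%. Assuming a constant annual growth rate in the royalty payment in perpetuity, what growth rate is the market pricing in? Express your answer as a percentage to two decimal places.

6.16%

P = D₁/(r−g) ⇒ g = r − D₁/P = 0.092 − 5,550.00/182,823.28 = 0.061643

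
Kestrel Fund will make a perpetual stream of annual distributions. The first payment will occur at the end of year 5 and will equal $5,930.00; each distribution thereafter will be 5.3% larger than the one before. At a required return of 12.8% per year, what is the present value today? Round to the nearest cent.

$48837.91

Value at end of year 4: C₁ / (r − g) = $5,930.00 / (0.128 − 0.053) = $79,066.6667
Discount to today: PV = $79,066.6667 / (1 + 0.128)^4 = $79,066.6667 / 1.618961 = $48,837.91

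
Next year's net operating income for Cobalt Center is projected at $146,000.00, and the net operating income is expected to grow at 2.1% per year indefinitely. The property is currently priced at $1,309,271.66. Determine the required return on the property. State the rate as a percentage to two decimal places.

P = D₁/(r − g) ⇒ r = D₁/P + g = $146,000.0000/$1,309,271.66 + 0.021 = 0.111512 + 0.021 = 0.132512

13.25%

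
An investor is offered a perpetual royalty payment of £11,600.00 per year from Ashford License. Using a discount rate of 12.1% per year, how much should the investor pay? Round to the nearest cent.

Level perpetuity: PV = C / r = £11,600.00 / 0.121 = £95,867.77

£95867.77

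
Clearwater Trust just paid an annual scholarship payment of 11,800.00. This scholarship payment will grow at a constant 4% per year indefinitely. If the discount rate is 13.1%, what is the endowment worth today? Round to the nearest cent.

134857.14

D₁ = D₀ × (1 + g) = 11,800.00 × 1.04 = 12,272.0000
Growing perpetuity: P = D₁ / (r − g) = 12,272.0000 / (0.131 − 0.04) = 134,857.14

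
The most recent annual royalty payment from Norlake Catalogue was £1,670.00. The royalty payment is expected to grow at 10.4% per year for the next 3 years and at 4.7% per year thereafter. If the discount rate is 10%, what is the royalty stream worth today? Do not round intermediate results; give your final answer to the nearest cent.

£38398.11

D_1 = 1843.68000
D_2 = 2035.42272
D_3 = 2247.10668
Terminal value at year 3: TV = D_3×(1+g_2)/(r−g_2) = 2352.72070/0.053 = 44390.95655
P_0 = D_1/(1+r)^1 + D_2/(1+r)^2 + D_3/(1+r)^3 + TV/(1+r)^3
    = 1676.07273 + 1682.16754 + 1688.28451 + 33351.58268 = 38398.10745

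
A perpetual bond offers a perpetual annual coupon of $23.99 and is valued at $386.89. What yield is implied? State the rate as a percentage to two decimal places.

P = C/r ⇒ r = C/P = $23.99/$386.89 = 0.062007

6.20%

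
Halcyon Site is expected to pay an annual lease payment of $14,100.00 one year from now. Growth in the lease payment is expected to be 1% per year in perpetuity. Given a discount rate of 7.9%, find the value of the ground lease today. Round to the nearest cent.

Growing perpetuity: P = D₁ / (r − g) = $14,100.0000 / (0.079 − 0.01) = $204,347.83

$204347.83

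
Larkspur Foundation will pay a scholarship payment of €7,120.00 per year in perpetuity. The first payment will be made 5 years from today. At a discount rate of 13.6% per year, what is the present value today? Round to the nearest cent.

€31436.03

Value at end of year 4: C / r = €7,120.00 / 0.136 = €52,352.9412
Discount to today: PV = €52,352.9412 / (1 + 0.136)^4 = €52,352.9412 / 1.665380 = €31,436.03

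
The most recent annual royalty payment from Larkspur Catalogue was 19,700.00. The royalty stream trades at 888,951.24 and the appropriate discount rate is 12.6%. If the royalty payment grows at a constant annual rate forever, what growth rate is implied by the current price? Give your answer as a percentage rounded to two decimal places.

10.16%

P = D₀(1+g)/(r−g) ⇒ P(r−g) = D₀(1+g) ⇒ g(P+D₀) = P·r − D₀
g = (P·r − D₀)/(P + D₀) = (888,951.24×0.126 − 19,700.00) / (888,951.24 + 19,700.00) = 0.101588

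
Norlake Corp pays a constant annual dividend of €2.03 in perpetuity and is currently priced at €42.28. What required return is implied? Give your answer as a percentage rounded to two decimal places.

P = C/r ⇒ r = C/P = €2.03/€42.28 = 0.048013

4.80%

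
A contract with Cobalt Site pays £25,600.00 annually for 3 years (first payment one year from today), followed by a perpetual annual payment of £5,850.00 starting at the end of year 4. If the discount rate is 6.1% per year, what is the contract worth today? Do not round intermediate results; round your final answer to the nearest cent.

PV of 3-year annuity: £25,600.00 × [1 − (1+0.061)^−3] / 0.061 = 68302.69753
Perpetuity value at year 3: £5,850.00 / 0.061 = 95901.63934
PV of perpetuity: 95901.63934 / (1+0.061)^3 = 80293.40573
Total PV = 68302.69753 + 80293.40573 = 148596.10326

£148596.10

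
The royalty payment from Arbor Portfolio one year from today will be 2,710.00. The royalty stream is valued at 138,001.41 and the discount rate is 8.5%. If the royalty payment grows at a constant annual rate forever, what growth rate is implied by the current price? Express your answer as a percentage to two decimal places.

P = D₁/(r−g) ⇒ g = r − D₁/P = 0.085 − 2,710.00/138,001.41 = 0.065363

6.54%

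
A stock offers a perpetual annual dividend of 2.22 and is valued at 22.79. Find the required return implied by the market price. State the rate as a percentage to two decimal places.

P = C/r ⇒ r = C/P = 2.22/22.79 = 0.097411

9.74%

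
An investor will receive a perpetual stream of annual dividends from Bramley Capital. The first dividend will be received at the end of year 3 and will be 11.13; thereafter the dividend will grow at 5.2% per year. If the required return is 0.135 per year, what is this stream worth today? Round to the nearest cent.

Value at end of year 2: C₁ / (r − g) = 11.13 / (0.135 − 0.052) = 134.0964
Discount to today: PV = 134.0964 / (1 + 0.135)^2 = 134.0964 / 1.288225 = 104.09

104.09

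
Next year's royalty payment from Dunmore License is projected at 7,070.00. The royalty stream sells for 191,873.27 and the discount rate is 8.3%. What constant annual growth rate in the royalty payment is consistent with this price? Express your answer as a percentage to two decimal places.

P = D₁/(r−g) ⇒ g = r − D₁/P = 0.083 − 7,070.00/191,873.27 = 0.046153

4.62%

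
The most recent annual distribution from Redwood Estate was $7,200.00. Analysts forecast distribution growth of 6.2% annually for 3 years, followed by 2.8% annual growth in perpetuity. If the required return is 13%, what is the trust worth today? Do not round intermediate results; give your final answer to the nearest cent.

D_1 = 7646.40000
D_2 = 8120.47680
D_3 = 8623.94636
Terminal value at year 3: TV = D_3×(1+g_2)/(r−g_2) = 8865.41686/0.102 = 86915.85157
P_0 = D_1/(1+r)^1 + D_2/(1+r)^2 + D_3/(1+r)^3 + TV/(1+r)^3
    = 6766.72566 + 6359.52447 + 5976.82743 + 60237.04503 = 79340.12259

$79340.12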